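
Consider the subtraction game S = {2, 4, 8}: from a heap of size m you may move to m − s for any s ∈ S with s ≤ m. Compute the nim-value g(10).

2

Grundy values for subtraction set {2, 4, 8}:
g(0) = mex{} = 0
g(1) = mex{} = 0
g(2) = mex{0} = 1
g(3) = mex{0} = 1
g(4) = mex{0,1} = 2
g(5) = mex{0,1} = 2
g(6) = mex{1,2} = 0
g(7) = mex{1,2} = 0
g(8) = mex{0,2} = 1
g(9) = mex{0,2} = 1
g(10) = mex{0,1} = 2
So g(10) = 2.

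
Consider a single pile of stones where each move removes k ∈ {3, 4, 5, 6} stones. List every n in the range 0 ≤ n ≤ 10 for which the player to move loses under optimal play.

0, 1, 2, 9, 10

Grundy values for subtraction set {3, 4, 5, 6}:
g(0) = mex{} = 0
g(1) = mex{} = 0
g(2) = mex{} = 0
g(3) = mex{0} = 1
g(4) = mex{0} = 1
g(5) = mex{0} = 1
g(6) = mex{0,1} = 2
g(7) = mex{0,1} = 2
g(8) = mex{0,1} = 2
g(9) = mex{1,2} = 0
g(10) = mex{1,2} = 0
The P-positions (g = 0) in 0..10 are 0, 1, 2, 9, 10.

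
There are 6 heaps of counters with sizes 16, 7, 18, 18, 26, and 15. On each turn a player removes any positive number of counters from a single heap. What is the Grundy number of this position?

2

Compute the nim-sum pairwise:
16 XOR 7 = 23
23 XOR 18 = 5
5 XOR 18 = 23
23 XOR 26 = 13
13 XOR 15 = 2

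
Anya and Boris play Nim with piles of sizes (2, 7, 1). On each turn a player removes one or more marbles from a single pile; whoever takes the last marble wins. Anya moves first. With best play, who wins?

Compute the nim-sum pairwise:
2 XOR 7 = 5
5 XOR 1 = 4
The nim-sum is 4 ≠ 0, so this is an N-position: the player to move can win; Anya has a winning move.

Anya wins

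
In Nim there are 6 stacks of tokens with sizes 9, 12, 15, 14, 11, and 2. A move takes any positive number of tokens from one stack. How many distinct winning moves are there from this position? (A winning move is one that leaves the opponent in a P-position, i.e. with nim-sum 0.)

5

Bitwise XOR of the heap sizes:
  1001  (9)
  1100  (12)
  1111  (15)
  1110  (14)
  1011  (11)
  0010  (2)
  ----
  1101  (13)
The overall nim-sum is X = 13. A stack of size p has a winning move iff p XOR X < p (reduce it to p XOR X).
  9: 9 XOR 13 = 4 < 9 — winning move (to 4).
  12: 12 XOR 13 = 1 < 12 — winning move (to 1).
  15: 15 XOR 13 = 2 < 15 — winning move (to 2).
  14: 14 XOR 13 = 3 < 14 — winning move (to 3).
  11: 11 XOR 13 = 6 < 11 — winning move (to 6).
  2: 2 XOR 13 = 15 ≥ 2 — no move.
That gives 5 winning moves.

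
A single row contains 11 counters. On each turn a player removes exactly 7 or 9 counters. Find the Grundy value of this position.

Compute g(0), g(1), … for moves {7, 9}:
g(0) = mex{} = 0
g(1) = mex{} = 0
g(2) = mex{} = 0
g(3) = mex{} = 0
g(4) = mex{} = 0
g(5) = mex{} = 0
g(6) = mex{} = 0
g(7) = mex{0} = 1
g(8) = mex{0} = 1
g(9) = mex{0} = 1
g(10) = mex{0} = 1
g(11) = mex{0} = 1
So g(11) = 1.

1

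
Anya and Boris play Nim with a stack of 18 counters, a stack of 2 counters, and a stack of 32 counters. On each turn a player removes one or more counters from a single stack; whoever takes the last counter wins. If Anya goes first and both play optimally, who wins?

Anya wins

Nim-sum: 18 ^ 2 ^ 32 = 48.
The nim-sum is 48 ≠ 0, so this is an N-position: the player to move can win; Anya has a winning move.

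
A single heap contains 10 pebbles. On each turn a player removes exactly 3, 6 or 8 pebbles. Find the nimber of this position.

3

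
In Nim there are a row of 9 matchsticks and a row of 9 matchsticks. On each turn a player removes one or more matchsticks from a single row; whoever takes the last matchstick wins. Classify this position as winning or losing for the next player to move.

Losing position

Nim-sum: 9 XOR 9 = 0.
The nim-sum is 0, so this is a P-position: the player to move is in a losing position under optimal play.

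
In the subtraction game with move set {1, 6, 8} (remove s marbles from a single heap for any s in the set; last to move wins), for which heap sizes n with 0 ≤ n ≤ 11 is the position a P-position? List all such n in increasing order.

0, 2, 4, 7, 9, 11

Compute g(0), g(1), … for moves {1, 6, 8}:
k:     0  1  2  3  4  5  6  7  8  9 10 11
g(k):  0  1  0  1  0  1  2  0  1  0  1  0
The P-positions (g = 0) in 0..11 are 0, 2, 4, 7, 9, 11.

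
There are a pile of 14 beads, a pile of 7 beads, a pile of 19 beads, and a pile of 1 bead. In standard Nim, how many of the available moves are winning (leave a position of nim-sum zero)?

Compute the nim-sum pairwise:
14 ^ 7 = 9
9 ^ 19 = 26
26 ^ 1 = 27
The overall nim-sum is X = 27. A pile of size p has a winning move iff p XOR X < p (reduce it to p XOR X).
  14: 14 XOR 27 = 21 ≥ 14 — no move.
  7: 7 XOR 27 = 28 ≥ 7 — no move.
  19: 19 XOR 27 = 8 < 19 — winning move (to 8).
  1: 1 XOR 27 = 26 ≥ 1 — no move.
That gives 1 winning move.

1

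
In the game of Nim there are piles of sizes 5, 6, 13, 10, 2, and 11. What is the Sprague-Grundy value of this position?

13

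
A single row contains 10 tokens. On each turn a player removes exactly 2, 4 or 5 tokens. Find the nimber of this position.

1

Grundy values for subtraction set {2, 4, 5}:
k:     0  1  2  3  4  5  6  7  8  9 10
g(k):  0  0  1  1  2  2  3  0  0  1  1
So g(10) = 1.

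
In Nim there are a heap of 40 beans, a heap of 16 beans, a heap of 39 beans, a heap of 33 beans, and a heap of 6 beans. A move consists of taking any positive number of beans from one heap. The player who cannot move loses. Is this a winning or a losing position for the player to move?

Winning position

Compute the nim-sum pairwise:
40 XOR 16 = 56
56 XOR 39 = 31
31 XOR 33 = 62
62 XOR 6 = 56
The nim-sum is 56 ≠ 0, so this is an N-position: the player to move can win.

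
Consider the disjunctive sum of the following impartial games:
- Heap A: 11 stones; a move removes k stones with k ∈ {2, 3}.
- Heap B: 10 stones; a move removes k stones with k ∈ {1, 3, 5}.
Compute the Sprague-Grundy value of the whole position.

Build the Grundy sequence for heap A with g(k) = mex{g(k−s) : s ∈ {2, 3}, s ≤ k}:
k:     0  1  2  3  4  5  6  7  8  9 10 11
g(k):  0  0  1  1  2  0  0  1  1  2  0  0
So g(11) = 0.
Build the Grundy sequence for heap B with g(k) = mex{g(k−s) : s ∈ {1, 3, 5}, s ≤ k}:
k:     0  1  2  3  4  5  6  7  8  9 10
g(k):  0  1  0  1  0  1  0  1  0  1  0
So g(10) = 0.
By the Sprague-Grundy theorem, the Grundy value of a sum of independent games is the XOR of the component values.
Combined value = 0 XOR 0 = 0.

0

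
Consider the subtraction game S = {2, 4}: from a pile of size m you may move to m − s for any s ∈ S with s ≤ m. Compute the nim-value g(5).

Build the Grundy sequence with g(k) = mex{g(k−s) : s ∈ {2, 4}, s ≤ k}:
g(0) = mex{} = 0
g(1) = mex{} = 0
g(2) = mex{0} = 1
g(3) = mex{0} = 1
g(4) = mex{0,1} = 2
g(5) = mex{0,1} = 2
So g(5) = 2.

2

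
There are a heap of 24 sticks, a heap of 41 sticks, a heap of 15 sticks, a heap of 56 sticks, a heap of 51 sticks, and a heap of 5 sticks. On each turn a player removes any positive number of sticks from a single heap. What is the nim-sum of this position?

48

Nim-sum: 24 ⊕ 41 ⊕ 15 ⊕ 56 ⊕ 51 ⊕ 5 = 48.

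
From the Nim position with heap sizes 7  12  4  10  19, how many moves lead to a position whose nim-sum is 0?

Compute the nim-sum pairwise:
7 ^ 12 = 11
11 ^ 4 = 15
15 ^ 10 = 5
5 ^ 19 = 22
The overall nim-sum is X = 22. A heap of size p has a winning move iff p XOR X < p (reduce it to p XOR X).
  7: 7 XOR 22 = 17 ≥ 7 — no move.
  12: 12 XOR 22 = 26 ≥ 12 — no move.
  4: 4 XOR 22 = 18 ≥ 4 — no move.
  10: 10 XOR 22 = 28 ≥ 10 — no move.
  19: 19 XOR 22 = 5 < 19 — winning move (to 5).
That gives 1 winning move.

1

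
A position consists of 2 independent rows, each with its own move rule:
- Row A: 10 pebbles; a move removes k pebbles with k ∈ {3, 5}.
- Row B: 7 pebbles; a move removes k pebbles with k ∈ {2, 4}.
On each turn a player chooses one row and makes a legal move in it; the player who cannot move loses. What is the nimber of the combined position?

0

Grundy values for row A (subtraction set {3, 5}):
g(0) = mex{} = 0
g(1) = mex{} = 0
g(2) = mex{} = 0
g(3) = mex{0} = 1
g(4) = mex{0} = 1
g(5) = mex{0} = 1
g(6) = mex{0,1} = 2
g(7) = mex{0,1} = 2
g(8) = mex{1} = 0
g(9) = mex{1,2} = 0
g(10) = mex{1,2} = 0
So g(10) = 0.
For row B, compute g(0), g(1), … with moves {2, 4}:
g(0) = mex{} = 0
g(1) = mex{} = 0
g(2) = mex{0} = 1
g(3) = mex{0} = 1
g(4) = mex{0,1} = 2
g(5) = mex{0,1} = 2
g(6) = mex{1,2} = 0
g(7) = mex{1,2} = 0
So g(7) = 0.
By the Sprague-Grundy theorem, the Grundy value of a sum of independent games is the XOR of the component values.
Combined value = 0 ⊕ 0 = 0.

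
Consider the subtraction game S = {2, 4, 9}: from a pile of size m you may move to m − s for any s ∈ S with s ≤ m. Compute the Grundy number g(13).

Grundy values for subtraction set {2, 4, 9}:
k:     0  1  2  3  4  5  6  7  8  9 10 11 12 13
g(k):  0  0  1  1  2  2  0  0  1  1  2  2  0  0
So g(13) = 0.

0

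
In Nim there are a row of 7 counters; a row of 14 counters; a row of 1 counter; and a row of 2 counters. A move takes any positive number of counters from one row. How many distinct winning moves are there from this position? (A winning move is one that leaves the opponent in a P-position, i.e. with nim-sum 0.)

1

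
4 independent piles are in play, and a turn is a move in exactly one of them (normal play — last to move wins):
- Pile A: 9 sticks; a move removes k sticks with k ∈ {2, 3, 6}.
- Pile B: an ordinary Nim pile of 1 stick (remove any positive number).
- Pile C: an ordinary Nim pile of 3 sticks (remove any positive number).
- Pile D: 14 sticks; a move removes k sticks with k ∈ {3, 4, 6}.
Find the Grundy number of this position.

For pile A, compute g(0), g(1), … with moves {2, 3, 6}:
g(0) = mex{} = 0
g(1) = mex{} = 0
g(2) = mex{0} = 1
g(3) = mex{0} = 1
g(4) = mex{0,1} = 2
g(5) = mex{1} = 0
g(6) = mex{0,1,2} = 3
g(7) = mex{0,2} = 1
g(8) = mex{0,1,3} = 2
g(9) = mex{1,3} = 0
So g(9) = 0.
Pile B is a plain Nim pile of size 1, so its Grundy value is 1.
Pile C is a plain Nim pile of size 3, so its Grundy value is 3.
Build the Grundy sequence for pile D with g(k) = mex{g(k−s) : s ∈ {3, 4, 6}, s ≤ k}:
k:     0  1  2  3  4  5  6  7  8  9 10 11 12 13 14
g(k):  0  0  0  1  1  1  2  2  2  0  0  0  1  1  1
So g(14) = 1.
The value of a disjunctive sum is the nim-sum of the parts.
Combined value = 0 ⊕ 1 ⊕ 3 ⊕ 1 = 3.

3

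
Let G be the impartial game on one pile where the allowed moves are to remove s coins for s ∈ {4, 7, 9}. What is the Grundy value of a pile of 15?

Grundy values for subtraction set {4, 7, 9}:
k:     0  1  2  3  4  5  6  7  8  9 10 11 12 13 14 15
g(k):  0  0  0  0  1  1  1  1  2  2  2  2  3  0  0  0
So g(15) = 0.

0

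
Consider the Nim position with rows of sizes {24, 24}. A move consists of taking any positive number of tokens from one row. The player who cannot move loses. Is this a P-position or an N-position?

P-position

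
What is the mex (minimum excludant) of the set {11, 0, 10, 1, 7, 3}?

2

The values 0, 1 are all present; 2 is the first non-negative integer missing from the set.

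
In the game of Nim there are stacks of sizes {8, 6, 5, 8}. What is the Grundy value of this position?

3

Nim-sum: 8 ⊕ 6 ⊕ 5 ⊕ 8 = 3.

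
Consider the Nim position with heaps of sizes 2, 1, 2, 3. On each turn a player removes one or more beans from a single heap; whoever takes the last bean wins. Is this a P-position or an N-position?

N-position

Compute the nim-sum pairwise:
2 XOR 1 = 3
3 XOR 2 = 1
1 XOR 3 = 2
The nim-sum is 2 ≠ 0, so this is an N-position: the player to move can win.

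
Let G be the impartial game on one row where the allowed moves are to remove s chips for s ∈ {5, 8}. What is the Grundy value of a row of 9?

Build the Grundy sequence with g(k) = mex{g(k−s) : s ∈ {5, 8}, s ≤ k}:
g(0) = mex{} = 0
g(1) = mex{} = 0
g(2) = mex{} = 0
g(3) = mex{} = 0
g(4) = mex{} = 0
g(5) = mex{0} = 1
g(6) = mex{0} = 1
g(7) = mex{0} = 1
g(8) = mex{0} = 1
g(9) = mex{0} = 1
So g(9) = 1.

1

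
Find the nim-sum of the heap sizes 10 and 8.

2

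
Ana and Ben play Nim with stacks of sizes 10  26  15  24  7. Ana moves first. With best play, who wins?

Compute the nim-sum pairwise:
10 XOR 26 = 16
16 XOR 15 = 31
31 XOR 24 = 7
7 XOR 7 = 0
The nim-sum is 0, so this is a P-position: the player to move is in a losing position under optimal play; Ana is about to move from it and so loses — Ben wins.

Ben wins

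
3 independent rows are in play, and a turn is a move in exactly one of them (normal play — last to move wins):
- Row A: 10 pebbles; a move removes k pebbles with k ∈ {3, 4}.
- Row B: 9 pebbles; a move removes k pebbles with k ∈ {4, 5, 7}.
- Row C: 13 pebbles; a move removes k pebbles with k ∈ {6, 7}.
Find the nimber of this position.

3

Grundy values for row A (subtraction set {3, 4}):
g(0) = mex{} = 0
g(1) = mex{} = 0
g(2) = mex{} = 0
g(3) = mex{0} = 1
g(4) = mex{0} = 1
g(5) = mex{0} = 1
g(6) = mex{0,1} = 2
g(7) = mex{1} = 0
g(8) = mex{1} = 0
g(9) = mex{1,2} = 0
g(10) = mex{0,2} = 1
So g(10) = 1.
For row B, compute g(0), g(1), … with moves {4, 5, 7}:
k:     0  1  2  3  4  5  6  7  8  9
g(k):  0  0  0  0  1  1  1  1  2  2
So g(9) = 2.
For row C, compute g(0), g(1), … with moves {6, 7}:
g(0) = mex{} = 0
g(1) = mex{} = 0
g(2) = mex{} = 0
g(3) = mex{} = 0
g(4) = mex{} = 0
g(5) = mex{} = 0
g(6) = mex{0} = 1
g(7) = mex{0} = 1
g(8) = mex{0} = 1
g(9) = mex{0} = 1
g(10) = mex{0} = 1
g(11) = mex{0} = 1
g(12) = mex{0,1} = 2
g(13) = mex{1} = 0
So g(13) = 0.
The value of a disjunctive sum is the nim-sum of the parts.
Combined value = 1 XOR 2 XOR 0 = 3.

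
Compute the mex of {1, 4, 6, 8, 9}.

0 is not in the set, so the mex is 0.

0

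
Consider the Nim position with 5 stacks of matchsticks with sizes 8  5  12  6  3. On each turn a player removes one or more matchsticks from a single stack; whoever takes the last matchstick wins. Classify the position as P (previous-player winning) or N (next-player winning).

Nim-sum: 8 ⊕ 5 ⊕ 12 ⊕ 6 ⊕ 3 = 4.
The nim-sum is 4 ≠ 0, so this is an N-position: the player to move can win.

N-position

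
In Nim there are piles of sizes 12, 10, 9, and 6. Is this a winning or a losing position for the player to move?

Compute the nim-sum pairwise:
12 ⊕ 10 = 6
6 ⊕ 9 = 15
15 ⊕ 6 = 9
The nim-sum is 9 ≠ 0, so this is an N-position: the player to move can win.

Winning position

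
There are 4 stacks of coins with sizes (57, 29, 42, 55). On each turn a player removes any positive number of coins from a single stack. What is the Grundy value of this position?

Compute the nim-sum pairwise:
57 ^ 29 = 36
36 ^ 42 = 14
14 ^ 55 = 57

57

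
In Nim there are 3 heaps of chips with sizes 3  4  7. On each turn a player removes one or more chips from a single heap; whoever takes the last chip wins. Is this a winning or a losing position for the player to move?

Losing position

Compute the nim-sum pairwise:
3 XOR 4 = 7
7 XOR 7 = 0
The nim-sum is 0, so this is a P-position: the player to move is in a losing position under optimal play.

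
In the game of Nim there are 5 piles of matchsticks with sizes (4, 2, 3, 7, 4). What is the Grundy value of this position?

6

Nim-sum: 4 ⊕ 2 ⊕ 3 ⊕ 7 ⊕ 4 = 6.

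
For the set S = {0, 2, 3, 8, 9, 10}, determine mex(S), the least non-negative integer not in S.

1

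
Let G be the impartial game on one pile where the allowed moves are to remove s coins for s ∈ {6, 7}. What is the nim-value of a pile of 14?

0

Grundy values for subtraction set {6, 7}:
g(0) = mex{} = 0
g(1) = mex{} = 0
g(2) = mex{} = 0
g(3) = mex{} = 0
g(4) = mex{} = 0
g(5) = mex{} = 0
g(6) = mex{0} = 1
g(7) = mex{0} = 1
g(8) = mex{0} = 1
g(9) = mex{0} = 1
g(10) = mex{0} = 1
g(11) = mex{0} = 1
g(12) = mex{0,1} = 2
g(13) = mex{1} = 0
g(14) = mex{1} = 0
So g(14) = 0.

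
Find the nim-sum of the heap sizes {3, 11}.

8

Bitwise XOR of the heap sizes:
  0011  (3)
  1011  (11)
  ----
  1000  (8)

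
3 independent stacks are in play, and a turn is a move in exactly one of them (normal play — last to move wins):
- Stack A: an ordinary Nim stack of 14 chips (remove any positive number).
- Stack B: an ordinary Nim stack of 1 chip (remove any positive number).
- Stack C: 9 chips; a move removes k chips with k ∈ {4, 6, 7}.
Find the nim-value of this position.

Stack A is a plain Nim stack of size 14, so its Grundy value is 14.
Stack B is a plain Nim stack of size 1, so its Grundy value is 1.
Grundy values for stack C (subtraction set {4, 6, 7}):
k:     0  1  2  3  4  5  6  7  8  9
g(k):  0  0  0  0  1  1  1  1  2  2
So g(9) = 2.
The value of a disjunctive sum is the nim-sum of the parts.
Combined value = 14 XOR 1 XOR 2 = 13.

13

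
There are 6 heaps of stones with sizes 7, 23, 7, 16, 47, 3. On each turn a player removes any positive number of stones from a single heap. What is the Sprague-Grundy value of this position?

43

Compute the nim-sum pairwise:
7 XOR 23 = 16
16 XOR 7 = 23
23 XOR 16 = 7
7 XOR 47 = 40
40 XOR 3 = 43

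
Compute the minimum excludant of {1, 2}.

0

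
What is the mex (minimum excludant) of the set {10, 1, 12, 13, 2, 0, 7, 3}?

The values 0, 1, 2, 3 are all present; 4 is the first non-negative integer missing from the set.

4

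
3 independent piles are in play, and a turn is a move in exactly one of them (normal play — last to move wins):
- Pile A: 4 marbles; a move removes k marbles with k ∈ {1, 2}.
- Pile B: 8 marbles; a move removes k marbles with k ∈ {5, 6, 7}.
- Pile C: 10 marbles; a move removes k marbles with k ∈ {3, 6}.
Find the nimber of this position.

Build the Grundy sequence for pile A with g(k) = mex{g(k−s) : s ∈ {1, 2}, s ≤ k}:
g(0) = mex{} = 0
g(1) = mex{0} = 1
g(2) = mex{0,1} = 2
g(3) = mex{1,2} = 0
g(4) = mex{0,2} = 1
So g(4) = 1.
For pile B, compute g(0), g(1), … with moves {5, 6, 7}:
g(0) = mex{} = 0
g(1) = mex{} = 0
g(2) = mex{} = 0
g(3) = mex{} = 0
g(4) = mex{} = 0
g(5) = mex{0} = 1
g(6) = mex{0} = 1
g(7) = mex{0} = 1
g(8) = mex{0} = 1
So g(8) = 1.
For pile C, compute g(0), g(1), … with moves {3, 6}:
g(0) = mex{} = 0
g(1) = mex{} = 0
g(2) = mex{} = 0
g(3) = mex{0} = 1
g(4) = mex{0} = 1
g(5) = mex{0} = 1
g(6) = mex{0,1} = 2
g(7) = mex{0,1} = 2
g(8) = mex{0,1} = 2
g(9) = mex{1,2} = 0
g(10) = mex{1,2} = 0
So g(10) = 0.
By the Sprague-Grundy theorem, the Grundy value of a sum of independent games is the XOR of the component values.
Combined value = 1 XOR 1 XOR 0 = 0.

0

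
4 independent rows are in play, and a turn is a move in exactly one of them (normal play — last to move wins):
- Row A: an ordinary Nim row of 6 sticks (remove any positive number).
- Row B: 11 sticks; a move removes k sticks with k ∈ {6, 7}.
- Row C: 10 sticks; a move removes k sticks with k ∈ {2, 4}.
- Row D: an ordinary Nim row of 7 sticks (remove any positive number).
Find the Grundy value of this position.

Row A is a plain Nim row of size 6, so its Grundy value is 6.
For row B, compute g(0), g(1), … with moves {6, 7}:
g(0) = mex{} = 0
g(1) = mex{} = 0
g(2) = mex{} = 0
g(3) = mex{} = 0
g(4) = mex{} = 0
g(5) = mex{} = 0
g(6) = mex{0} = 1
g(7) = mex{0} = 1
g(8) = mex{0} = 1
g(9) = mex{0} = 1
g(10) = mex{0} = 1
g(11) = mex{0} = 1
So g(11) = 1.
For row C, compute g(0), g(1), … with moves {2, 4}:
g(0) = mex{} = 0
g(1) = mex{} = 0
g(2) = mex{0} = 1
g(3) = mex{0} = 1
g(4) = mex{0,1} = 2
g(5) = mex{0,1} = 2
g(6) = mex{1,2} = 0
g(7) = mex{1,2} = 0
g(8) = mex{0,2} = 1
g(9) = mex{0,2} = 1
g(10) = mex{0,1} = 2
So g(10) = 2.
Row D is a plain Nim row of size 7, so its Grundy value is 7.
The value of a disjunctive sum is the nim-sum of the parts.
Combined value = 6 ⊕ 1 ⊕ 2 ⊕ 7 = 2.

2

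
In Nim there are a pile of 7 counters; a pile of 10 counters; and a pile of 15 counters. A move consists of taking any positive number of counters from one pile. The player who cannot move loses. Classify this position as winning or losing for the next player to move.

Write each in binary and XOR column by column:
  0111  (7)
  1010  (10)
  1111  (15)
  ----
  0010  (2)
The nim-sum is 2 ≠ 0, so this is an N-position: the player to move can win.

Winning position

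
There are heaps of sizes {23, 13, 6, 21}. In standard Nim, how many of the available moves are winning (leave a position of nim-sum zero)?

1

Compute the nim-sum pairwise:
23 ⊕ 13 = 26
26 ⊕ 6 = 28
28 ⊕ 21 = 9
The overall nim-sum is X = 9. A heap of size p has a winning move iff p XOR X < p (reduce it to p XOR X).
  23: 23 XOR 9 = 30 ≥ 23 — no move.
  13: 13 XOR 9 = 4 < 13 — winning move (to 4).
  6: 6 XOR 9 = 15 ≥ 6 — no move.
  21: 21 XOR 9 = 28 ≥ 21 — no move.
That gives 1 winning move.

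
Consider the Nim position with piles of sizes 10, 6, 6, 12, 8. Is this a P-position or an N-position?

Write each in binary and XOR column by column:
  1010  (10)
  0110  (6)
  0110  (6)
  1100  (12)
  1000  (8)
  ----
  1110  (14)
The nim-sum is 14 ≠ 0, so this is an N-position: the player to move can win.

N-position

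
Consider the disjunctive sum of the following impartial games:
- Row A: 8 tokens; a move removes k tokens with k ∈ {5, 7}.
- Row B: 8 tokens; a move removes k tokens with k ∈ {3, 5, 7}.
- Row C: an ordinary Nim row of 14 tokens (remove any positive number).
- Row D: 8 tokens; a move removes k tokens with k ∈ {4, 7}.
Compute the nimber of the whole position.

15

For row A, compute g(0), g(1), … with moves {5, 7}:
g(0) = mex{} = 0
g(1) = mex{} = 0
g(2) = mex{} = 0
g(3) = mex{} = 0
g(4) = mex{} = 0
g(5) = mex{0} = 1
g(6) = mex{0} = 1
g(7) = mex{0} = 1
g(8) = mex{0} = 1
So g(8) = 1.
Grundy values for row B (subtraction set {3, 5, 7}):
g(0) = mex{} = 0
g(1) = mex{} = 0
g(2) = mex{} = 0
g(3) = mex{0} = 1
g(4) = mex{0} = 1
g(5) = mex{0} = 1
g(6) = mex{0,1} = 2
g(7) = mex{0,1} = 2
g(8) = mex{0,1} = 2
So g(8) = 2.
Row C is a plain Nim row of size 14, so its Grundy value is 14.
For row D, compute g(0), g(1), … with moves {4, 7}:
g(0) = mex{} = 0
g(1) = mex{} = 0
g(2) = mex{} = 0
g(3) = mex{} = 0
g(4) = mex{0} = 1
g(5) = mex{0} = 1
g(6) = mex{0} = 1
g(7) = mex{0} = 1
g(8) = mex{0,1} = 2
So g(8) = 2.
The value of a disjunctive sum is the nim-sum of the parts.
Combined value = 1 ⊕ 2 ⊕ 14 ⊕ 2 = 15.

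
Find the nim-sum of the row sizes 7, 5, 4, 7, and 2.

3

Compute the nim-sum pairwise:
7 ^ 5 = 2
2 ^ 4 = 6
6 ^ 7 = 1
1 ^ 2 = 3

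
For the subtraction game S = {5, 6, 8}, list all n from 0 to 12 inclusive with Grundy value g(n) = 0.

0, 1, 2, 3, 4

Grundy values for subtraction set {5, 6, 8}:
g(0) = mex{} = 0
g(1) = mex{} = 0
g(2) = mex{} = 0
g(3) = mex{} = 0
g(4) = mex{} = 0
g(5) = mex{0} = 1
g(6) = mex{0} = 1
g(7) = mex{0} = 1
g(8) = mex{0} = 1
g(9) = mex{0} = 1
g(10) = mex{0,1} = 2
g(11) = mex{0,1} = 2
g(12) = mex{0,1} = 2
The P-positions (g = 0) in 0..12 are 0, 1, 2, 3, 4.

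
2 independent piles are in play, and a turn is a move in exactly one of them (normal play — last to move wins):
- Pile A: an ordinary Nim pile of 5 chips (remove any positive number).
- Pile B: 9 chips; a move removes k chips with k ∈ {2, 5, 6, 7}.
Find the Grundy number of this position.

7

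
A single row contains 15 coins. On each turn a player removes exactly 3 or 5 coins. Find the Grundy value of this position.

Build the Grundy sequence with g(k) = mex{g(k−s) : s ∈ {3, 5}, s ≤ k}:
k:     0  1  2  3  4  5  6  7  8  9 10 11 12 13 14 15
g(k):  0  0  0  1  1  1  2  2  0  0  0  1  1  1  2  2
So g(15) = 2.

2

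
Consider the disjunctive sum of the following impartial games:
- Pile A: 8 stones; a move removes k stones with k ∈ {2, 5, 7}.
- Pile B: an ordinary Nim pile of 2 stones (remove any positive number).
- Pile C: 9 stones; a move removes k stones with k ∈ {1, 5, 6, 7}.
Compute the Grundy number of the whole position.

3

Build the Grundy sequence for pile A with g(k) = mex{g(k−s) : s ∈ {2, 5, 7}, s ≤ k}:
g(0) = mex{} = 0
g(1) = mex{} = 0
g(2) = mex{0} = 1
g(3) = mex{0} = 1
g(4) = mex{1} = 0
g(5) = mex{0,1} = 2
g(6) = mex{0} = 1
g(7) = mex{0,1,2} = 3
g(8) = mex{0,1} = 2
So g(8) = 2.
Pile B is a plain Nim pile of size 2, so its Grundy value is 2.
For pile C, compute g(0), g(1), … with moves {1, 5, 6, 7}:
g(0) = mex{} = 0
g(1) = mex{0} = 1
g(2) = mex{1} = 0
g(3) = mex{0} = 1
g(4) = mex{1} = 0
g(5) = mex{0} = 1
g(6) = mex{0,1} = 2
g(7) = mex{0,1,2} = 3
g(8) = mex{0,1,3} = 2
g(9) = mex{0,1,2} = 3
So g(9) = 3.
The value of a disjunctive sum is the nim-sum of the parts.
Combined value = 2 XOR 2 XOR 3 = 3.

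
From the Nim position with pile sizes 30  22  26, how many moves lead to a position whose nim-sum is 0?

3

Bitwise XOR of the heap sizes:
  11110  (30)
  10110  (22)
  11010  (26)
  -----
  10010  (18)
The overall nim-sum is X = 18. A pile of size p has a winning move iff p XOR X < p (reduce it to p XOR X).
  30: 30 XOR 18 = 12 < 30 — winning move (to 12).
  22: 22 XOR 18 = 4 < 22 — winning move (to 4).
  26: 26 XOR 18 = 8 < 26 — winning move (to 8).
That gives 3 winning moves.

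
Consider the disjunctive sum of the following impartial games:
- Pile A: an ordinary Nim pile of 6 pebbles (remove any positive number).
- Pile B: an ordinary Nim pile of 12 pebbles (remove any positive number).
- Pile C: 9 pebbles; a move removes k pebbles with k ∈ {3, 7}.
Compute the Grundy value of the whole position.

Pile A is a plain Nim pile of size 6, so its Grundy value is 6.
Pile B is a plain Nim pile of size 12, so its Grundy value is 12.
For pile C, compute g(0), g(1), … with moves {3, 7}:
g(0) = mex{} = 0
g(1) = mex{} = 0
g(2) = mex{} = 0
g(3) = mex{0} = 1
g(4) = mex{0} = 1
g(5) = mex{0} = 1
g(6) = mex{1} = 0
g(7) = mex{0,1} = 2
g(8) = mex{0,1} = 2
g(9) = mex{0} = 1
So g(9) = 1.
By the Sprague-Grundy theorem, the Grundy value of a sum of independent games is the XOR of the component values.
Combined value = 6 ⊕ 12 ⊕ 1 = 11.

11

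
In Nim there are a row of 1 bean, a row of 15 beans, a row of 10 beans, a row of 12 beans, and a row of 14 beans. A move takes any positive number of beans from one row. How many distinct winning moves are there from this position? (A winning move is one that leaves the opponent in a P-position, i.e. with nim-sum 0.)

3

Nim-sum: 1 ^ 15 ^ 10 ^ 12 ^ 14 = 6.
The overall nim-sum is X = 6. A row of size p has a winning move iff p XOR X < p (reduce it to p XOR X).
  1: 1 XOR 6 = 7 ≥ 1 — no move.
  15: 15 XOR 6 = 9 < 15 — winning move (to 9).
  10: 10 XOR 6 = 12 ≥ 10 — no move.
  12: 12 XOR 6 = 10 < 12 — winning move (to 10).
  14: 14 XOR 6 = 8 < 14 — winning move (to 8).
That gives 3 winning moves.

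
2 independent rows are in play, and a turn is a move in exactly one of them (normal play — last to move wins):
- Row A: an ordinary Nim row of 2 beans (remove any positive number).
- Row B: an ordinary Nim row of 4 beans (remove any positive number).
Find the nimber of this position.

6

Row A is a plain Nim row of size 2, so its Grundy value is 2.
Row B is a plain Nim row of size 4, so its Grundy value is 4.
The value of a disjunctive sum is the nim-sum of the parts.
Combined value = 2 ⊕ 4 = 6.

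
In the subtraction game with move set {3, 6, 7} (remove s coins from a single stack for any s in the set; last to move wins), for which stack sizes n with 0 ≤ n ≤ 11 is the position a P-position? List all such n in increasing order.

0, 1, 2, 10, 11

Grundy values for subtraction set {3, 6, 7}:
g(0) = mex{} = 0
g(1) = mex{} = 0
g(2) = mex{} = 0
g(3) = mex{0} = 1
g(4) = mex{0} = 1
g(5) = mex{0} = 1
g(6) = mex{0,1} = 2
g(7) = mex{0,1} = 2
g(8) = mex{0,1} = 2
g(9) = mex{0,1,2} = 3
g(10) = mex{1,2} = 0
g(11) = mex{1,2} = 0
The P-positions (g = 0) in 0..11 are 0, 1, 2, 10, 11.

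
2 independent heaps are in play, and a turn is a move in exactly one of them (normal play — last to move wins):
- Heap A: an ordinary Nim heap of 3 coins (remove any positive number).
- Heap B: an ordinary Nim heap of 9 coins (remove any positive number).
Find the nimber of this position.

10

Heap A is a plain Nim heap of size 3, so its Grundy value is 3.
Heap B is a plain Nim heap of size 9, so its Grundy value is 9.
By the Sprague-Grundy theorem, the Grundy value of a sum of independent games is the XOR of the component values.
Combined value = 3 XOR 9 = 10.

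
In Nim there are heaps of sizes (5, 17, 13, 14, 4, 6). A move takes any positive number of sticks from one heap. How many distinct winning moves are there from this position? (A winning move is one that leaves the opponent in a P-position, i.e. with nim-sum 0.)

Compute the nim-sum pairwise:
5 XOR 17 = 20
20 XOR 13 = 25
25 XOR 14 = 23
23 XOR 4 = 19
19 XOR 6 = 21
The overall nim-sum is X = 21. A heap of size p has a winning move iff p XOR X < p (reduce it to p XOR X).
  5: 5 XOR 21 = 16 ≥ 5 — no move.
  17: 17 XOR 21 = 4 < 17 — winning move (to 4).
  13: 13 XOR 21 = 24 ≥ 13 — no move.
  14: 14 XOR 21 = 27 ≥ 14 — no move.
  4: 4 XOR 21 = 17 ≥ 4 — no move.
  6: 6 XOR 21 = 19 ≥ 6 — no move.
That gives 1 winning move.

1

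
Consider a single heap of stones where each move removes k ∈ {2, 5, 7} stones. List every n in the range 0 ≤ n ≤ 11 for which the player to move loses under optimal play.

Grundy values for subtraction set {2, 5, 7}:
g(0) = mex{} = 0
g(1) = mex{} = 0
g(2) = mex{0} = 1
g(3) = mex{0} = 1
g(4) = mex{1} = 0
g(5) = mex{0,1} = 2
g(6) = mex{0} = 1
g(7) = mex{0,1,2} = 3
g(8) = mex{0,1} = 2
g(9) = mex{0,1,3} = 2
g(10) = mex{1,2} = 0
g(11) = mex{0,1,2} = 3
The P-positions (g = 0) in 0..11 are 0, 1, 4, 10.

0, 1, 4, 10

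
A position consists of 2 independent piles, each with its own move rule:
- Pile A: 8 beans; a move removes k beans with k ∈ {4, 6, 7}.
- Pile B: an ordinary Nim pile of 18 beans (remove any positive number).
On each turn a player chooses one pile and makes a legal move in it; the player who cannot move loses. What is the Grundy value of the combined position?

Grundy values for pile A (subtraction set {4, 6, 7}):
g(0) = mex{} = 0
g(1) = mex{} = 0
g(2) = mex{} = 0
g(3) = mex{} = 0
g(4) = mex{0} = 1
g(5) = mex{0} = 1
g(6) = mex{0} = 1
g(7) = mex{0} = 1
g(8) = mex{0,1} = 2
So g(8) = 2.
Pile B is a plain Nim pile of size 18, so its Grundy value is 18.
The value of a disjunctive sum is the nim-sum of the parts.
Combined value = 2 ⊕ 18 = 16.

16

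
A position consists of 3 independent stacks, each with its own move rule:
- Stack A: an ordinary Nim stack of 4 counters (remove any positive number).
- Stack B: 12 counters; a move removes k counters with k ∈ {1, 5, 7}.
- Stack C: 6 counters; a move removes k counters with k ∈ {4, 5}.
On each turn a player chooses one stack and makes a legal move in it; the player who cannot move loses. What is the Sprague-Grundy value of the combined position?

5

Stack A is a plain Nim stack of size 4, so its Grundy value is 4.
For stack B, compute g(0), g(1), … with moves {1, 5, 7}:
k:     0  1  2  3  4  5  6  7  8  9 10 11 12
g(k):  0  1  0  1  0  1  0  1  0  1  0  1  0
So g(12) = 0.
Build the Grundy sequence for stack C with g(k) = mex{g(k−s) : s ∈ {4, 5}, s ≤ k}:
k:     0  1  2  3  4  5  6
g(k):  0  0  0  0  1  1  1
So g(6) = 1.
The value of a disjunctive sum is the nim-sum of the parts.
Combined value = 4 ⊕ 0 ⊕ 1 = 5.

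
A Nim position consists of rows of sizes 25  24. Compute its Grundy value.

1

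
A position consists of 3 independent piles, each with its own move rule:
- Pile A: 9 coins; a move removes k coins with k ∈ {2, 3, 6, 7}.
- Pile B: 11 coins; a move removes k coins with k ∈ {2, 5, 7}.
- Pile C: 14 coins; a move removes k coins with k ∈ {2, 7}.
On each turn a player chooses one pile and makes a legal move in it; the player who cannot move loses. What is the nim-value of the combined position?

For pile A, compute g(0), g(1), … with moves {2, 3, 6, 7}:
k:     0  1  2  3  4  5  6  7  8  9
g(k):  0  0  1  1  2  0  3  1  2  0
So g(9) = 0.
For pile B, compute g(0), g(1), … with moves {2, 5, 7}:
k:     0  1  2  3  4  5  6  7  8  9 10 11
g(k):  0  0  1  1  0  2  1  3  2  2  0  3
So g(11) = 3.
Grundy values for pile C (subtraction set {2, 7}):
k:     0  1  2  3  4  5  6  7  8  9 10 11 12 13 14
g(k):  0  0  1  1  0  0  1  1  2  0  0  1  1  0  0
So g(14) = 0.
The value of a disjunctive sum is the nim-sum of the parts.
Combined value = 0 XOR 3 XOR 0 = 3.

3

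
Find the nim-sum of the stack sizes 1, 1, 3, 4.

7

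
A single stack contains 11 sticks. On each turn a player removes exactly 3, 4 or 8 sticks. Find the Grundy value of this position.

Build the Grundy sequence with g(k) = mex{g(k−s) : s ∈ {3, 4, 8}, s ≤ k}:
k:     0  1  2  3  4  5  6  7  8  9 10 11
g(k):  0  0  0  1  1  1  2  0  2  3  1  3
So g(11) = 3.

3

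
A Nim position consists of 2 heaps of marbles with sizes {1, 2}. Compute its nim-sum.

Nim-sum: 1 ^ 2 = 3.

3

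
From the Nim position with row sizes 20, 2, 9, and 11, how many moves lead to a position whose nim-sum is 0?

Compute the nim-sum pairwise:
20 ⊕ 2 = 22
22 ⊕ 9 = 31
31 ⊕ 11 = 20
The overall nim-sum is X = 20. A row of size p has a winning move iff p XOR X < p (reduce it to p XOR X).
  20: 20 XOR 20 = 0 < 20 — winning move (to 0).
  2: 2 XOR 20 = 22 ≥ 2 — no move.
  9: 9 XOR 20 = 29 ≥ 9 — no move.
  11: 11 XOR 20 = 31 ≥ 11 — no move.
That gives 1 winning move.

1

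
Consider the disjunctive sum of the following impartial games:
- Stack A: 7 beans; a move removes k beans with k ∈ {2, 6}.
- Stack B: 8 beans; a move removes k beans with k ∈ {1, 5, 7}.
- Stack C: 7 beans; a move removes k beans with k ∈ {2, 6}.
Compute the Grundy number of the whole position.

0

Grundy values for stack A (subtraction set {2, 6}):
k:     0  1  2  3  4  5  6  7
g(k):  0  0  1  1  0  0  1  1
So g(7) = 1.
Grundy values for stack B (subtraction set {1, 5, 7}):
g(0) = mex{} = 0
g(1) = mex{0} = 1
g(2) = mex{1} = 0
g(3) = mex{0} = 1
g(4) = mex{1} = 0
g(5) = mex{0} = 1
g(6) = mex{1} = 0
g(7) = mex{0} = 1
g(8) = mex{1} = 0
So g(8) = 0.
For stack C, compute g(0), g(1), … with moves {2, 6}:
k:     0  1  2  3  4  5  6  7
g(k):  0  0  1  1  0  0  1  1
So g(7) = 1.
The value of a disjunctive sum is the nim-sum of the parts.
Combined value = 1 XOR 0 XOR 1 = 0.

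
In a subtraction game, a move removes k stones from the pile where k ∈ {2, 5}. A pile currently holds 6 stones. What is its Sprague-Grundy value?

1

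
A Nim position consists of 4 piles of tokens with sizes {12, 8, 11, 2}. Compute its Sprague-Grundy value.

Nim-sum: 12 ⊕ 8 ⊕ 11 ⊕ 2 = 13.

13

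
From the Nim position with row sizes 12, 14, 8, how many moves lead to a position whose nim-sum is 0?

Compute the nim-sum pairwise:
12 XOR 14 = 2
2 XOR 8 = 10
The overall nim-sum is X = 10. A row of size p has a winning move iff p XOR X < p (reduce it to p XOR X).
  12: 12 XOR 10 = 6 < 12 — winning move (to 6).
  14: 14 XOR 10 = 4 < 14 — winning move (to 4).
  8: 8 XOR 10 = 2 < 8 — winning move (to 2).
That gives 3 winning moves.

3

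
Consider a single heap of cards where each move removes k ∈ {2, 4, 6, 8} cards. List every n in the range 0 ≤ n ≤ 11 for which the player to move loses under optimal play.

0, 1, 10, 11

Compute g(0), g(1), … for moves {2, 4, 6, 8}:
k:     0  1  2  3  4  5  6  7  8  9 10 11
g(k):  0  0  1  1  2  2  3  3  4  4  0  0
The P-positions (g = 0) in 0..11 are 0, 1, 10, 11.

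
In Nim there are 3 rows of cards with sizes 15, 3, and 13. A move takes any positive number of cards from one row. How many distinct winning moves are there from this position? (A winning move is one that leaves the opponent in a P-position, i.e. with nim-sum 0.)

3

Write each in binary and XOR column by column:
  1111  (15)
  0011  (3)
  1101  (13)
  ----
  0001  (1)
The overall nim-sum is X = 1. A row of size p has a winning move iff p XOR X < p (reduce it to p XOR X).
  15: 15 XOR 1 = 14 < 15 — winning move (to 14).
  3: 3 XOR 1 = 2 < 3 — winning move (to 2).
  13: 13 XOR 1 = 12 < 13 — winning move (to 12).
That gives 3 winning moves.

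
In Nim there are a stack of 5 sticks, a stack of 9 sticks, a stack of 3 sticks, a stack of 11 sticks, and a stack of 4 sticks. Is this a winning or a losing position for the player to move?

Losing position

In binary:
  0101  (5)
  1001  (9)
  0011  (3)
  1011  (11)
  0100  (4)
  ----
  0000  (0)
The nim-sum is 0, so this is a P-position: the player to move is in a losing position under optimal play.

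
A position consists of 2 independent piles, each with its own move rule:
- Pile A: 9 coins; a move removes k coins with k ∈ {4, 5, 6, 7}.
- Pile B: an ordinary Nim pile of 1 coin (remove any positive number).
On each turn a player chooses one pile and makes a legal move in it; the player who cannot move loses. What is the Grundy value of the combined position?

3

Grundy values for pile A (subtraction set {4, 5, 6, 7}):
g(0) = mex{} = 0
g(1) = mex{} = 0
g(2) = mex{} = 0
g(3) = mex{} = 0
g(4) = mex{0} = 1
g(5) = mex{0} = 1
g(6) = mex{0} = 1
g(7) = mex{0} = 1
g(8) = mex{0,1} = 2
g(9) = mex{0,1} = 2
So g(9) = 2.
Pile B is a plain Nim pile of size 1, so its Grundy value is 1.
By the Sprague-Grundy theorem, the Grundy value of a sum of independent games is the XOR of the component values.
Combined value = 2 ⊕ 1 = 3.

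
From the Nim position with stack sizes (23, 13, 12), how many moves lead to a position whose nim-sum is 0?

1

Nim-sum: 23 ^ 13 ^ 12 = 22.
The overall nim-sum is X = 22. A stack of size p has a winning move iff p XOR X < p (reduce it to p XOR X).
  23: 23 XOR 22 = 1 < 23 — winning move (to 1).
  13: 13 XOR 22 = 27 ≥ 13 — no move.
  12: 12 XOR 22 = 26 ≥ 12 — no move.
That gives 1 winning move.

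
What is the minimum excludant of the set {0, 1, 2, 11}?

The values 0, 1, 2 are all present; 3 is the first non-negative integer missing from the set.

3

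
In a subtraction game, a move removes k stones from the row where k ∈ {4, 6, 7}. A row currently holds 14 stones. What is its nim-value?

Build the Grundy sequence with g(k) = mex{g(k−s) : s ∈ {4, 6, 7}, s ≤ k}:
g(0) = mex{} = 0
g(1) = mex{} = 0
g(2) = mex{} = 0
g(3) = mex{} = 0
g(4) = mex{0} = 1
g(5) = mex{0} = 1
g(6) = mex{0} = 1
g(7) = mex{0} = 1
g(8) = mex{0,1} = 2
g(9) = mex{0,1} = 2
g(10) = mex{0,1} = 2
g(11) = mex{1} = 0
g(12) = mex{1,2} = 0
g(13) = mex{1,2} = 0
g(14) = mex{1,2} = 0
So g(14) = 0.

0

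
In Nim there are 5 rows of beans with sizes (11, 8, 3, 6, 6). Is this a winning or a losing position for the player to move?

Bitwise XOR of the heap sizes:
  1011  (11)
  1000  (8)
  0011  (3)
  0110  (6)
  0110  (6)
  ----
  0000  (0)
The nim-sum is 0, so this is a P-position: the player to move is in a losing position under optimal play.

Losing position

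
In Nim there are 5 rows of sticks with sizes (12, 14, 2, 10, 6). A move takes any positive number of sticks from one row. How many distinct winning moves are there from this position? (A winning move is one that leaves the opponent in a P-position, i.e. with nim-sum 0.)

Nim-sum: 12 XOR 14 XOR 2 XOR 10 XOR 6 = 12.
The overall nim-sum is X = 12. A row of size p has a winning move iff p XOR X < p (reduce it to p XOR X).
  12: 12 XOR 12 = 0 < 12 — winning move (to 0).
  14: 14 XOR 12 = 2 < 14 — winning move (to 2).
  2: 2 XOR 12 = 14 ≥ 2 — no move.
  10: 10 XOR 12 = 6 < 10 — winning move (to 6).
  6: 6 XOR 12 = 10 ≥ 6 — no move.
That gives 3 winning moves.

3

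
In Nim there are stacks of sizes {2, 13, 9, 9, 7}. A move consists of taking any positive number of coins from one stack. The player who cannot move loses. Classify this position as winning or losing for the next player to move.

Winning position

In binary:
  0010  (2)
  1101  (13)
  1001  (9)
  1001  (9)
  0111  (7)
  ----
  1000  (8)
The nim-sum is 8 ≠ 0, so this is an N-position: the player to move can win.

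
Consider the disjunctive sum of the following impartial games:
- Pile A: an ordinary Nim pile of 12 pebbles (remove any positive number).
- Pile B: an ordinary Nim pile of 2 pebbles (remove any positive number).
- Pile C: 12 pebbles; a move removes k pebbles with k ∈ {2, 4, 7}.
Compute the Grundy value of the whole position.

14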